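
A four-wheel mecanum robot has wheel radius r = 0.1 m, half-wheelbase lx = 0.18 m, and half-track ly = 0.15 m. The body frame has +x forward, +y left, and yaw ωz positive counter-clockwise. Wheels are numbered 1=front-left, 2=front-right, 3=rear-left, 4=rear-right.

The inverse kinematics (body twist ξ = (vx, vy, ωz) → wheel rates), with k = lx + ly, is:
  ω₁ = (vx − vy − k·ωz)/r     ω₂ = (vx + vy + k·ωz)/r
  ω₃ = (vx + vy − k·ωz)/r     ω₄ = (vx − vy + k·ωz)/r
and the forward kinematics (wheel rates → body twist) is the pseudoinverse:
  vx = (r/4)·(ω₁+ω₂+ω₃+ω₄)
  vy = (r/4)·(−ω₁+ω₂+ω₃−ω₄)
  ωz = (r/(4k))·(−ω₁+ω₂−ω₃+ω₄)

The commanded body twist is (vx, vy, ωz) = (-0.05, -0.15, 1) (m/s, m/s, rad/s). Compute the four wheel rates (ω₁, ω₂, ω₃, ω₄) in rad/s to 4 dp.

(-2.3000, 1.3000, -5.3000, 4.3000)

k = lx + ly = 0.18 + 0.15 = 0.3300;  k·ωz = 0.3300·1 = 0.3300
ω₁ (FL) = (vx − vy − k·ωz)/r = -0.2300/0.1 = -2.3000
ω₂ (FR) = (vx + vy + k·ωz)/r = 0.1300/0.1 = 1.3000
ω₃ (RL) = (vx + vy − k·ωz)/r = -0.5300/0.1 = -5.3000
ω₄ (RR) = (vx − vy + k·ωz)/r = 0.4300/0.1 = 4.3000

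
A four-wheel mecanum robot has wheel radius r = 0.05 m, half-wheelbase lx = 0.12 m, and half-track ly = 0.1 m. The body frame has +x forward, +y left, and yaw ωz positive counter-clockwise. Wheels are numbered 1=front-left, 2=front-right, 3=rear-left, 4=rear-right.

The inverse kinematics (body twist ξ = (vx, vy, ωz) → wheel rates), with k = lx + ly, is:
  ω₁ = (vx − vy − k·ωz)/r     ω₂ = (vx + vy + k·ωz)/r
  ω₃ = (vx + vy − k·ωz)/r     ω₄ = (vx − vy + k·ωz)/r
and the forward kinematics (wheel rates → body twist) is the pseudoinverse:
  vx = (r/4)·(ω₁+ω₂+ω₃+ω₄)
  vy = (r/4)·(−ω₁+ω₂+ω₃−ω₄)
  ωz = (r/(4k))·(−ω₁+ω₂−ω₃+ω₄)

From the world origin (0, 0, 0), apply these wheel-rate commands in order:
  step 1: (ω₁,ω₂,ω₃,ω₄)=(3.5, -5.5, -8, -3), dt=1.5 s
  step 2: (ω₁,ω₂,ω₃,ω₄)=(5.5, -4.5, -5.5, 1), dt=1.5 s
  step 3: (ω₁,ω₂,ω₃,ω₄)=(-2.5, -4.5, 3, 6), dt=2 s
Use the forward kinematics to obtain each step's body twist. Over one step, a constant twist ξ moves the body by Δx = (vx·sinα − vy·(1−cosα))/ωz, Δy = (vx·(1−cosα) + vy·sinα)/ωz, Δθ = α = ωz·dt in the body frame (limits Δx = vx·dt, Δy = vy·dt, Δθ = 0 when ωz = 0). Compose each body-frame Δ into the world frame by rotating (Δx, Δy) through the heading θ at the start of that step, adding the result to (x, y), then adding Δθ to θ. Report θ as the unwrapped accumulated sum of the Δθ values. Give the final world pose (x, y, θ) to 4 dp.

(-0.5131, -0.5893, -0.5256)

step 1: ξ=(vx,vy,ωz)=(-0.1625, -0.1750, -0.2273), dt=1.5 → body Δ=(-0.2834, -0.2163, -0.3409) → world pose (-0.2834, -0.2163, -0.3409)
step 2: ξ=(vx,vy,ωz)=(-0.0437, -0.2063, -0.1989), dt=1.5 → body Δ=(-0.1105, -0.2951, -0.2983) → world pose (-0.4861, -0.4575, -0.6392)
step 3: ξ=(vx,vy,ωz)=(0.0250, -0.0625, 0.0568), dt=2.0 → body Δ=(0.0570, -0.1219, 0.1136) → world pose (-0.5131, -0.5893, -0.5256)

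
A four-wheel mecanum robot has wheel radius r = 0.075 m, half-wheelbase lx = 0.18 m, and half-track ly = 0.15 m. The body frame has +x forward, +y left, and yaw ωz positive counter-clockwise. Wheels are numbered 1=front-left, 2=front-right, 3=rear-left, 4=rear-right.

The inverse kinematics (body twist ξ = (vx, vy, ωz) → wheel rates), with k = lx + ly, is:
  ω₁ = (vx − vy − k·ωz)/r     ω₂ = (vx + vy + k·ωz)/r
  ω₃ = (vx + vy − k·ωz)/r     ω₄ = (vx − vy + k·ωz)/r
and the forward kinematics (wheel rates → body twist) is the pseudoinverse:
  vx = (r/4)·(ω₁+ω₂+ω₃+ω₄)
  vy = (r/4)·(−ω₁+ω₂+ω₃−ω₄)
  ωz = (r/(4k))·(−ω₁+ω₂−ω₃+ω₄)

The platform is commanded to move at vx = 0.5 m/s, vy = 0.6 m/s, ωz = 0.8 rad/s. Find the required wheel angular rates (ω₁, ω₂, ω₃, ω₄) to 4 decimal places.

k = lx + ly = 0.18 + 0.15 = 0.3300;  k·ωz = 0.3300·0.8 = 0.2640
ω₁ (FL) = (vx − vy − k·ωz)/r = -0.3640/0.075 = -4.8533
ω₂ (FR) = (vx + vy + k·ωz)/r = 1.3640/0.075 = 18.1867
ω₃ (RL) = (vx + vy − k·ωz)/r = 0.8360/0.075 = 11.1467
ω₄ (RR) = (vx − vy + k·ωz)/r = 0.1640/0.075 = 2.1867

(-4.8533, 18.1867, 11.1467, 2.1867)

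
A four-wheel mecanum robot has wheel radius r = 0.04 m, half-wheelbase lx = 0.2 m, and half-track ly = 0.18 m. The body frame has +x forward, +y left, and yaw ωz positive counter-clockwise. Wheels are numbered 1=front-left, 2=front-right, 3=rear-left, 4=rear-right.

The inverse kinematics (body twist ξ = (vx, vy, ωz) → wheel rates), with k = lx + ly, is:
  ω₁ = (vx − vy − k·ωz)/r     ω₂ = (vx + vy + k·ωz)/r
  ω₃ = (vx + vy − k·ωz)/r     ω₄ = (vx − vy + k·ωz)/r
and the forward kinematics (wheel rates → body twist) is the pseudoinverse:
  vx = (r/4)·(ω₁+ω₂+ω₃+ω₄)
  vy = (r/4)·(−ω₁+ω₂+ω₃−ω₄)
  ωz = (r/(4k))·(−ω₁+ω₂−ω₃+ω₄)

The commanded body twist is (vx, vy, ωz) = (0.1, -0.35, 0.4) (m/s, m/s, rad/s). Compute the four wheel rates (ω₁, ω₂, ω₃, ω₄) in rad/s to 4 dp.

k = lx + ly = 0.2 + 0.18 = 0.3800;  k·ωz = 0.3800·0.4 = 0.1520
ω₁ (FL) = (vx − vy − k·ωz)/r = 0.2980/0.04 = 7.4500
ω₂ (FR) = (vx + vy + k·ωz)/r = -0.0980/0.04 = -2.4500
ω₃ (RL) = (vx + vy − k·ωz)/r = -0.4020/0.04 = -10.0500
ω₄ (RR) = (vx − vy + k·ωz)/r = 0.6020/0.04 = 15.0500

(7.4500, -2.4500, -10.0500, 15.0500)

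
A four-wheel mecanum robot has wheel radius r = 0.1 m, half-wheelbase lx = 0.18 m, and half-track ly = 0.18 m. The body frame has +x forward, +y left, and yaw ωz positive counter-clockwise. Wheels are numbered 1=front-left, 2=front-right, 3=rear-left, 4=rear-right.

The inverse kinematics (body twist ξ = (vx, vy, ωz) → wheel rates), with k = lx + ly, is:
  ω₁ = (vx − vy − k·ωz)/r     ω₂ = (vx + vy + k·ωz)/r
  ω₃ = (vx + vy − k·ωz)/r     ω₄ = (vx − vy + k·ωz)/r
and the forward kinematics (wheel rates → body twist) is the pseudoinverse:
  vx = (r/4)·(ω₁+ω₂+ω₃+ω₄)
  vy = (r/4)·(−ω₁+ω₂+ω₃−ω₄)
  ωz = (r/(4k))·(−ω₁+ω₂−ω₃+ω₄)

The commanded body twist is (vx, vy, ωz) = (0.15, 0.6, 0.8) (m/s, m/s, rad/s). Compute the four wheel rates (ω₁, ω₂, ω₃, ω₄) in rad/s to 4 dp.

(-7.3800, 10.3800, 4.6200, -1.6200)

k = lx + ly = 0.18 + 0.18 = 0.3600;  k·ωz = 0.3600·0.8 = 0.2880
ω₁ (FL) = (vx − vy − k·ωz)/r = -0.7380/0.1 = -7.3800
ω₂ (FR) = (vx + vy + k·ωz)/r = 1.0380/0.1 = 10.3800
ω₃ (RL) = (vx + vy − k·ωz)/r = 0.4620/0.1 = 4.6200
ω₄ (RR) = (vx − vy + k·ωz)/r = -0.1620/0.1 = -1.6200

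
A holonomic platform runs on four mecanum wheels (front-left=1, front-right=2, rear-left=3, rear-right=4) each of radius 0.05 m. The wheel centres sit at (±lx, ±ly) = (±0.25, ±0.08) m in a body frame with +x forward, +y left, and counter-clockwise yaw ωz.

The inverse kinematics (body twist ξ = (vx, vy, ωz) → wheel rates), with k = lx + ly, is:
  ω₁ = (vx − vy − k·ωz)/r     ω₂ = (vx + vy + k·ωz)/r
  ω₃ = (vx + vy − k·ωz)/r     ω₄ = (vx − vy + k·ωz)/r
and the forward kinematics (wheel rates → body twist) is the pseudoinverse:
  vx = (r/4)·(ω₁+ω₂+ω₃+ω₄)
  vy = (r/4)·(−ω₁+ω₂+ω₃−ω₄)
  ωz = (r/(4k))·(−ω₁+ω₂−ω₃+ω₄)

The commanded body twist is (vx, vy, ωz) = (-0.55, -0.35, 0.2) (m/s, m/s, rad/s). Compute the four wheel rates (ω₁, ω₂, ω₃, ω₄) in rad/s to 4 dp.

(-5.3200, -16.6800, -19.3200, -2.6800)

k = lx + ly = 0.25 + 0.08 = 0.3300;  k·ωz = 0.3300·0.2 = 0.0660
ω₁ (FL) = (vx − vy − k·ωz)/r = -0.2660/0.05 = -5.3200
ω₂ (FR) = (vx + vy + k·ωz)/r = -0.8340/0.05 = -16.6800
ω₃ (RL) = (vx + vy − k·ωz)/r = -0.9660/0.05 = -19.3200
ω₄ (RR) = (vx − vy + k·ωz)/r = -0.1340/0.05 = -2.6800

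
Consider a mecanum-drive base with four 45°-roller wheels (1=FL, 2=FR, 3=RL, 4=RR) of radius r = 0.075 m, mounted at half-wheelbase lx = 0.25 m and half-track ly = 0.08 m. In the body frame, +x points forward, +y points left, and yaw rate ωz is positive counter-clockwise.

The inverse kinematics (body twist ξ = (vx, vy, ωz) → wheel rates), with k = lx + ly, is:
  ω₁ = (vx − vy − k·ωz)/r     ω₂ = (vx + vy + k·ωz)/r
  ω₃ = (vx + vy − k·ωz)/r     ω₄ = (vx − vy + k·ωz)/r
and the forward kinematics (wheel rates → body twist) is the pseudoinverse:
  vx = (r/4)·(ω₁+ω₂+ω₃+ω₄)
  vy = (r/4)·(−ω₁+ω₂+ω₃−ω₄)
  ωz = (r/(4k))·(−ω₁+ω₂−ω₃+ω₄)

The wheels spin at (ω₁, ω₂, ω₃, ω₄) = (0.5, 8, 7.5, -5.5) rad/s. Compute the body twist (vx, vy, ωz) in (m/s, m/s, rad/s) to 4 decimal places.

(0.1969, 0.3844, -0.3125)

k = lx + ly = 0.25 + 0.08 = 0.3300
ω₁+ω₂+ω₃+ω₄ = 10.5000  →  vx = (0.075/4)·10.5000 = 0.1969
−ω₁+ω₂+ω₃−ω₄ = 20.5000  →  vy = (0.075/4)·20.5000 = 0.3844
−ω₁+ω₂−ω₃+ω₄ = -5.5000  →  ωz = (0.075/1.3200)·-5.5000 = -0.3125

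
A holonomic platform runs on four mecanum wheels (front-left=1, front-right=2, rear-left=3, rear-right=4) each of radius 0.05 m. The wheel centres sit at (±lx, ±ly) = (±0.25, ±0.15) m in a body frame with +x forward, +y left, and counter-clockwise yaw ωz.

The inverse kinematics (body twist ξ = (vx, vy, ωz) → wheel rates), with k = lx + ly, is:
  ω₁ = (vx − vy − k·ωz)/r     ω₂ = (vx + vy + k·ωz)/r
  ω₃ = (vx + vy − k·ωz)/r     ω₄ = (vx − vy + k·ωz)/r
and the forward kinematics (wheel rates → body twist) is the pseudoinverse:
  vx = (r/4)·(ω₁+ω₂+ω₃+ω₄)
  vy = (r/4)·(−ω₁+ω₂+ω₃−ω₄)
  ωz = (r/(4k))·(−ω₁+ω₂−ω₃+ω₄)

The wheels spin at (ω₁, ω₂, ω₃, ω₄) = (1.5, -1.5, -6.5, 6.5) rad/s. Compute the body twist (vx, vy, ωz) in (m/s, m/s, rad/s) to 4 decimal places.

k = lx + ly = 0.25 + 0.15 = 0.4000
ω₁+ω₂+ω₃+ω₄ = 0.0000  →  vx = (0.05/4)·0.0000 = 0.0000
−ω₁+ω₂+ω₃−ω₄ = -16.0000  →  vy = (0.05/4)·-16.0000 = -0.2000
−ω₁+ω₂−ω₃+ω₄ = 10.0000  →  ωz = (0.05/1.6000)·10.0000 = 0.3125

(0.0000, -0.2000, 0.3125)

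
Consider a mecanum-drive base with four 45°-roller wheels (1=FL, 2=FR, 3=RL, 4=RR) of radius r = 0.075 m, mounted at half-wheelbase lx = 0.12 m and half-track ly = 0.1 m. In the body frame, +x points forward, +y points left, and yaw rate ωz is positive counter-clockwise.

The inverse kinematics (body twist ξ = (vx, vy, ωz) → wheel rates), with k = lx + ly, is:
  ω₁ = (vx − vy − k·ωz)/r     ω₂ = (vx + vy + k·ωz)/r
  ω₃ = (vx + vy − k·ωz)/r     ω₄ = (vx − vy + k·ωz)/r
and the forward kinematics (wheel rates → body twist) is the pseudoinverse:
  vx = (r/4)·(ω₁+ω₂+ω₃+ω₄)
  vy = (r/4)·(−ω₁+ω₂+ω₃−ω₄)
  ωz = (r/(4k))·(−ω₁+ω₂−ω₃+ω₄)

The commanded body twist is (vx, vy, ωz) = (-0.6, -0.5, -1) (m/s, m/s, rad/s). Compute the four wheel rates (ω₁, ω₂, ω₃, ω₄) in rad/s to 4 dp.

(1.6000, -17.6000, -11.7333, -4.2667)

k = lx + ly = 0.12 + 0.1 = 0.2200;  k·ωz = 0.2200·-1 = -0.2200
ω₁ (FL) = (vx − vy − k·ωz)/r = 0.1200/0.075 = 1.6000
ω₂ (FR) = (vx + vy + k·ωz)/r = -1.3200/0.075 = -17.6000
ω₃ (RL) = (vx + vy − k·ωz)/r = -0.8800/0.075 = -11.7333
ω₄ (RR) = (vx − vy + k·ωz)/r = -0.3200/0.075 = -4.2667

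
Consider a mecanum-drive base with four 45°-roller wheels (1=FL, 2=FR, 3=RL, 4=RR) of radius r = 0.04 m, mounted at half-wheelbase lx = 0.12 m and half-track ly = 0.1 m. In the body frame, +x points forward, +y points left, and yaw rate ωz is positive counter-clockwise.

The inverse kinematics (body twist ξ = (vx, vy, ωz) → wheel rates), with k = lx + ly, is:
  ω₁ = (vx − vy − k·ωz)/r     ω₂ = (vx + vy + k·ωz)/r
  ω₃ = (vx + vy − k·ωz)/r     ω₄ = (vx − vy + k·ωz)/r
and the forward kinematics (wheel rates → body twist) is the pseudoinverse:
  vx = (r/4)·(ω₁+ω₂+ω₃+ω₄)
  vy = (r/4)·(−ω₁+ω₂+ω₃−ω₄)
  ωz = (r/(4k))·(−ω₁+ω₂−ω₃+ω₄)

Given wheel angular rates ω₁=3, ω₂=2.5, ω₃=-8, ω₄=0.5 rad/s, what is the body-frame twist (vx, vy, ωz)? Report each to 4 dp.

(-0.0200, -0.0900, 0.3636)

k = lx + ly = 0.12 + 0.1 = 0.2200
ω₁+ω₂+ω₃+ω₄ = -2.0000  →  vx = (0.04/4)·-2.0000 = -0.0200
−ω₁+ω₂+ω₃−ω₄ = -9.0000  →  vy = (0.04/4)·-9.0000 = -0.0900
−ω₁+ω₂−ω₃+ω₄ = 8.0000  →  ωz = (0.04/0.8800)·8.0000 = 0.3636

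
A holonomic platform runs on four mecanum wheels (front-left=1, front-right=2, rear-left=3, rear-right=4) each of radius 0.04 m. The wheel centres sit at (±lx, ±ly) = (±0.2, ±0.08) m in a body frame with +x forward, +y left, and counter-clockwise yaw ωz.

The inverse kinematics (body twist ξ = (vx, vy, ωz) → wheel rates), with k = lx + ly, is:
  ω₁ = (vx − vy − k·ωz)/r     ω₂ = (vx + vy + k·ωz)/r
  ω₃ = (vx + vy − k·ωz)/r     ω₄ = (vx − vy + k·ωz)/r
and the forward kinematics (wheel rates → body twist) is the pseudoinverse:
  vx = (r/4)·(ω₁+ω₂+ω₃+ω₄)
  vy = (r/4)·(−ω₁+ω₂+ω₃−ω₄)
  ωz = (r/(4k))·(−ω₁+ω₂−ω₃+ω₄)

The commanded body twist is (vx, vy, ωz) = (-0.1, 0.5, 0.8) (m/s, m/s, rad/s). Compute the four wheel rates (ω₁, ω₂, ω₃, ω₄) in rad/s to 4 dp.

(-20.6000, 15.6000, 4.4000, -9.4000)

k = lx + ly = 0.2 + 0.08 = 0.2800;  k·ωz = 0.2800·0.8 = 0.2240
ω₁ (FL) = (vx − vy − k·ωz)/r = -0.8240/0.04 = -20.6000
ω₂ (FR) = (vx + vy + k·ωz)/r = 0.6240/0.04 = 15.6000
ω₃ (RL) = (vx + vy − k·ωz)/r = 0.1760/0.04 = 4.4000
ω₄ (RR) = (vx − vy + k·ωz)/r = -0.3760/0.04 = -9.4000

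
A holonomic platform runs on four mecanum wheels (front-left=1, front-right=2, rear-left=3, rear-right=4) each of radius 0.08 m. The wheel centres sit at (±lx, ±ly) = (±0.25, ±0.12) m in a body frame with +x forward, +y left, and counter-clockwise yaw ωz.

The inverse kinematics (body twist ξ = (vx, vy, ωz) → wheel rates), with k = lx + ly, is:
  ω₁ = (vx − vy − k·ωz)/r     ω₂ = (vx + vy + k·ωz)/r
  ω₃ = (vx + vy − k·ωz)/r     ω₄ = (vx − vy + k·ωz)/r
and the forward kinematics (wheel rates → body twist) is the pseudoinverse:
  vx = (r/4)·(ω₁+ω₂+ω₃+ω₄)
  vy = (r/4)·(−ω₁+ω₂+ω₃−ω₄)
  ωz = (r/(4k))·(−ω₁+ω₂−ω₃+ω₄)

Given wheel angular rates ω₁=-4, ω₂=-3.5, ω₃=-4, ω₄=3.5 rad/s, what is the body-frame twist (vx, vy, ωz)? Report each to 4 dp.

(-0.1600, -0.1400, 0.4324)

k = lx + ly = 0.25 + 0.12 = 0.3700
ω₁+ω₂+ω₃+ω₄ = -8.0000  →  vx = (0.08/4)·-8.0000 = -0.1600
−ω₁+ω₂+ω₃−ω₄ = -7.0000  →  vy = (0.08/4)·-7.0000 = -0.1400
−ω₁+ω₂−ω₃+ω₄ = 8.0000  →  ωz = (0.08/1.4800)·8.0000 = 0.4324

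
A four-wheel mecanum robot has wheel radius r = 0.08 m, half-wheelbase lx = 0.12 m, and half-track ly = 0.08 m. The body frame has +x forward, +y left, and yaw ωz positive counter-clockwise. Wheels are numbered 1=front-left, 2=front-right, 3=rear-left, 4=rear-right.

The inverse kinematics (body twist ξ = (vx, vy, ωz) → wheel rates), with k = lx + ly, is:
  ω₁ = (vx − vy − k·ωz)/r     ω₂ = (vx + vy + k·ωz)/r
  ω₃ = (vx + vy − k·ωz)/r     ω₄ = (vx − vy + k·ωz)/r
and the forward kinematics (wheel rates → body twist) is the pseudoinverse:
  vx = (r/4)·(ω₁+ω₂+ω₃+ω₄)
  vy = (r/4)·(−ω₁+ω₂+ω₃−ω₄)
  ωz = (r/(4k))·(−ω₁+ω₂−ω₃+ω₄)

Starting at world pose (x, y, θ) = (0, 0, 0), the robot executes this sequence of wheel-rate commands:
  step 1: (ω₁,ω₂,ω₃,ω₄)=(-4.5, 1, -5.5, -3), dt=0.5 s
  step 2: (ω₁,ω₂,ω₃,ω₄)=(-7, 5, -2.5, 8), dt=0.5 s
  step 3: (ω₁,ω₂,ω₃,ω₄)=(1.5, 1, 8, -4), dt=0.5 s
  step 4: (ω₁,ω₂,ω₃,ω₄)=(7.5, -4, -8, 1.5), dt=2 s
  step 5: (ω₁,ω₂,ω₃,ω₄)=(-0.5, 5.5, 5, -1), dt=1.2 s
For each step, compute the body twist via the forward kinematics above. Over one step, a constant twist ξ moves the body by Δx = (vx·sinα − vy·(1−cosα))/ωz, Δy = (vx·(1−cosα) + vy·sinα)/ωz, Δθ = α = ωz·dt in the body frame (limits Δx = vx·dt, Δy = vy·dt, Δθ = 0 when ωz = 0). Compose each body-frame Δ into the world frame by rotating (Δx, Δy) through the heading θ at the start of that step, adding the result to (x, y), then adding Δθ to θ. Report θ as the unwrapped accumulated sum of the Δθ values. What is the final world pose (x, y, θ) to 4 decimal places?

(0.2989, -0.2182, 0.5000)

step 1: ξ=(vx,vy,ωz)=(-0.2400, 0.0600, 0.8000), dt=0.5 → body Δ=(-0.1227, 0.0055, 0.4000) → world pose (-0.1227, 0.0055, 0.4000)
step 2: ξ=(vx,vy,ωz)=(0.0700, 0.0300, 2.2500), dt=0.5 → body Δ=(0.0205, 0.0297, 1.1250) → world pose (-0.1155, 0.0409, 1.5250)
step 3: ξ=(vx,vy,ωz)=(0.1300, 0.2300, -1.2500), dt=0.5 → body Δ=(0.0956, 0.0880, -0.6250) → world pose (-0.1990, 0.1404, 0.9000)
step 4: ξ=(vx,vy,ωz)=(-0.0600, -0.4200, -0.2000), dt=2.0 → body Δ=(-0.2826, -0.7941, -0.4000) → world pose (0.2474, -0.5745, 0.5000)
step 5: ξ=(vx,vy,ωz)=(0.1800, 0.2400, 0.0000), dt=1.2 → body Δ=(0.2160, 0.2880, 0.0000) → world pose (0.2989, -0.2182, 0.5000)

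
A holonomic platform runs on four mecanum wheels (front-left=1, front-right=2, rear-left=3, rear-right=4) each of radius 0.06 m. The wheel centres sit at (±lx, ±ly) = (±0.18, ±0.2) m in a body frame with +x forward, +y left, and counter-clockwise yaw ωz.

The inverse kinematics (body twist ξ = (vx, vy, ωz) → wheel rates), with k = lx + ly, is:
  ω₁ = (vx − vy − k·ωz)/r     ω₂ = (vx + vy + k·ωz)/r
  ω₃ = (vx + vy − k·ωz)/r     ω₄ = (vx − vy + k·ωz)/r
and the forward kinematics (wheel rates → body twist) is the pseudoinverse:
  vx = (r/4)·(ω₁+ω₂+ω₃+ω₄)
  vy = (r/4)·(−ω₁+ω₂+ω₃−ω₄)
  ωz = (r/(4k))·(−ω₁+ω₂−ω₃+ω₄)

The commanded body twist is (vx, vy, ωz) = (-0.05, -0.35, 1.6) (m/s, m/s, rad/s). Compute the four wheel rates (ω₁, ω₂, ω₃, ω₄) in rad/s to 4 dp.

k = lx + ly = 0.18 + 0.2 = 0.3800;  k·ωz = 0.3800·1.6 = 0.6080
ω₁ (FL) = (vx − vy − k·ωz)/r = -0.3080/0.06 = -5.1333
ω₂ (FR) = (vx + vy + k·ωz)/r = 0.2080/0.06 = 3.4667
ω₃ (RL) = (vx + vy − k·ωz)/r = -1.0080/0.06 = -16.8000
ω₄ (RR) = (vx − vy + k·ωz)/r = 0.9080/0.06 = 15.1333

(-5.1333, 3.4667, -16.8000, 15.1333)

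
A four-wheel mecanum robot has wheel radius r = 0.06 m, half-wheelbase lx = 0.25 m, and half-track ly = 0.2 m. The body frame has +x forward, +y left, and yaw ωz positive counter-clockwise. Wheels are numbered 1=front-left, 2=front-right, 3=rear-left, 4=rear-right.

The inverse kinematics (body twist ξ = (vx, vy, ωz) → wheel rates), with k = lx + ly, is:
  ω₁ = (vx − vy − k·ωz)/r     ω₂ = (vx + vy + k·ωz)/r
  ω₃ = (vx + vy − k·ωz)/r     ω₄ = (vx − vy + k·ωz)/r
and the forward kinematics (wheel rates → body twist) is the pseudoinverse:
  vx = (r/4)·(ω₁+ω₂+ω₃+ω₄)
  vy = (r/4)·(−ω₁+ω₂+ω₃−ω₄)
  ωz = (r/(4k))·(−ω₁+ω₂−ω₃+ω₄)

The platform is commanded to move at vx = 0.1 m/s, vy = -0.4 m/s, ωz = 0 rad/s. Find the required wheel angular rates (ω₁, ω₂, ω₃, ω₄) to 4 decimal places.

k = lx + ly = 0.25 + 0.2 = 0.4500;  k·ωz = 0.4500·0 = 0.0000
ω₁ (FL) = (vx − vy − k·ωz)/r = 0.5000/0.06 = 8.3333
ω₂ (FR) = (vx + vy + k·ωz)/r = -0.3000/0.06 = -5.0000
ω₃ (RL) = (vx + vy − k·ωz)/r = -0.3000/0.06 = -5.0000
ω₄ (RR) = (vx − vy + k·ωz)/r = 0.5000/0.06 = 8.3333

(8.3333, -5.0000, -5.0000, 8.3333)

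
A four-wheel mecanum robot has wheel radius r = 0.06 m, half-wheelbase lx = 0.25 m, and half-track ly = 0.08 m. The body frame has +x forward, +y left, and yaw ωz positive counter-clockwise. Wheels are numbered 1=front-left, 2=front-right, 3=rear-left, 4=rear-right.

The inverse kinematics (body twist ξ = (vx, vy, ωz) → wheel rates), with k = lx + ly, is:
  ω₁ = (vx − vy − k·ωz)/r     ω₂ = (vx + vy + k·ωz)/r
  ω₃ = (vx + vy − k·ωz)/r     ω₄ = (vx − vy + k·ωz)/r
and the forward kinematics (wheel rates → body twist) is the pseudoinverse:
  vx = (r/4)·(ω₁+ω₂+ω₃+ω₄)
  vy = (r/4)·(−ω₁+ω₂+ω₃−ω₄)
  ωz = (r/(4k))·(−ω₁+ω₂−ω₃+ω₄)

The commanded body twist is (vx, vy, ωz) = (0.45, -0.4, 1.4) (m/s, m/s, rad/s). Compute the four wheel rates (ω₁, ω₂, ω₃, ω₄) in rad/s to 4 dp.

k = lx + ly = 0.25 + 0.08 = 0.3300;  k·ωz = 0.3300·1.4 = 0.4620
ω₁ (FL) = (vx − vy − k·ωz)/r = 0.3880/0.06 = 6.4667
ω₂ (FR) = (vx + vy + k·ωz)/r = 0.5120/0.06 = 8.5333
ω₃ (RL) = (vx + vy − k·ωz)/r = -0.4120/0.06 = -6.8667
ω₄ (RR) = (vx − vy + k·ωz)/r = 1.3120/0.06 = 21.8667

(6.4667, 8.5333, -6.8667, 21.8667)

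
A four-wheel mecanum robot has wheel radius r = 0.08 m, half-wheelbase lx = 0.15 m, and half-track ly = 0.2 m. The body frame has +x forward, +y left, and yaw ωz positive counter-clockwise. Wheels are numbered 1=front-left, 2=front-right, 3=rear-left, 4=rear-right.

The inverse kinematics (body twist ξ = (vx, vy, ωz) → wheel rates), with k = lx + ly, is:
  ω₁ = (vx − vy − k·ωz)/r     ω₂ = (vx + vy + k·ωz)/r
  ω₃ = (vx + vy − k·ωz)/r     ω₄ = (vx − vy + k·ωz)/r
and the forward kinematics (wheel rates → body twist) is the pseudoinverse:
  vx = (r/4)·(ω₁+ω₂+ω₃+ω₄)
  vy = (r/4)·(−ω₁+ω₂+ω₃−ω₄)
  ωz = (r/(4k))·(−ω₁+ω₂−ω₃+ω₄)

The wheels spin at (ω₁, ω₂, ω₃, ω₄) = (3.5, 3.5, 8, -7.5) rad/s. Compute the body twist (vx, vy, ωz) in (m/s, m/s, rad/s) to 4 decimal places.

k = lx + ly = 0.15 + 0.2 = 0.3500
ω₁+ω₂+ω₃+ω₄ = 7.5000  →  vx = (0.08/4)·7.5000 = 0.1500
−ω₁+ω₂+ω₃−ω₄ = 15.5000  →  vy = (0.08/4)·15.5000 = 0.3100
−ω₁+ω₂−ω₃+ω₄ = -15.5000  →  ωz = (0.08/1.4000)·-15.5000 = -0.8857

(0.1500, 0.3100, -0.8857)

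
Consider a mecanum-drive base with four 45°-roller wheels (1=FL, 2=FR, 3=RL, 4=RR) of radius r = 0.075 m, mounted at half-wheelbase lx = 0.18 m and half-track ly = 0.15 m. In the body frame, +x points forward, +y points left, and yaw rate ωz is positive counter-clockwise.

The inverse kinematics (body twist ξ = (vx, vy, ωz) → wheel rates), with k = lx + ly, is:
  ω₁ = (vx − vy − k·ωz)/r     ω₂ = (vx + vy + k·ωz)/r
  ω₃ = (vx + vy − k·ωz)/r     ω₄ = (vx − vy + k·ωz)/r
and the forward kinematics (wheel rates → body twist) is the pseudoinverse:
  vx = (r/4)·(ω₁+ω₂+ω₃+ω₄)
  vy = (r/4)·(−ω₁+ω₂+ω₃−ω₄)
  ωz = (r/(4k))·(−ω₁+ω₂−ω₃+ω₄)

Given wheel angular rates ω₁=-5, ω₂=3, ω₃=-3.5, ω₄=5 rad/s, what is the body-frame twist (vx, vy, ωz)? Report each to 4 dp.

k = lx + ly = 0.18 + 0.15 = 0.3300
ω₁+ω₂+ω₃+ω₄ = -0.5000  →  vx = (0.075/4)·-0.5000 = -0.0094
−ω₁+ω₂+ω₃−ω₄ = -0.5000  →  vy = (0.075/4)·-0.5000 = -0.0094
−ω₁+ω₂−ω₃+ω₄ = 16.5000  →  ωz = (0.075/1.3200)·16.5000 = 0.9375

(-0.0094, -0.0094, 0.9375)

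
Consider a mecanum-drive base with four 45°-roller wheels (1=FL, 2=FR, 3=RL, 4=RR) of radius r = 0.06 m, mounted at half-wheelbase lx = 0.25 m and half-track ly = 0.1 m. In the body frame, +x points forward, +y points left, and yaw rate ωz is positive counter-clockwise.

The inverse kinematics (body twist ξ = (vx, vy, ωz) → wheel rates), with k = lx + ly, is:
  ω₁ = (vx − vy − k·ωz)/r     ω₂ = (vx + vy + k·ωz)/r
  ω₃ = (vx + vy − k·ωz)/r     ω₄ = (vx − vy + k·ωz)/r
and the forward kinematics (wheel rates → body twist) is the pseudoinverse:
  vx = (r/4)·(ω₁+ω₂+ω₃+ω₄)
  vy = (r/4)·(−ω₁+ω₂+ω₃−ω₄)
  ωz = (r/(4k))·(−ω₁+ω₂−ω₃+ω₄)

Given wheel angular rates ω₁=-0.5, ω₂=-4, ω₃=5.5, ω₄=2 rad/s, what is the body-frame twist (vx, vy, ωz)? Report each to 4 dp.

(0.0450, 0.0000, -0.3000)

k = lx + ly = 0.25 + 0.1 = 0.3500
ω₁+ω₂+ω₃+ω₄ = 3.0000  →  vx = (0.06/4)·3.0000 = 0.0450
−ω₁+ω₂+ω₃−ω₄ = 0.0000  →  vy = (0.06/4)·0.0000 = 0.0000
−ω₁+ω₂−ω₃+ω₄ = -7.0000  →  ωz = (0.06/1.4000)·-7.0000 = -0.3000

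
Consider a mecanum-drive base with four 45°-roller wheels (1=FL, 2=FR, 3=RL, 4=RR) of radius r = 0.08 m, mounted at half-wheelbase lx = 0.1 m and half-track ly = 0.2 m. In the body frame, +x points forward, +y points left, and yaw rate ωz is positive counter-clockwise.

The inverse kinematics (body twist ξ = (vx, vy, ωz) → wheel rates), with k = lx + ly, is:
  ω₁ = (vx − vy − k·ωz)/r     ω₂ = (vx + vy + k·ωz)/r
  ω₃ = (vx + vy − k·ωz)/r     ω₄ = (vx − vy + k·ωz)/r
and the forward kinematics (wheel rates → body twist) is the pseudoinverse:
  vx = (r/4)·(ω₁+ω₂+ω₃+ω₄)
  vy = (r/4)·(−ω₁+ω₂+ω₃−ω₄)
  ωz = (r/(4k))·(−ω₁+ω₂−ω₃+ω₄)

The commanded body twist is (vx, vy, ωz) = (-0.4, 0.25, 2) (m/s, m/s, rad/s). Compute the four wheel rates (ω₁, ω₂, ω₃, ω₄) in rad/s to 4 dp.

k = lx + ly = 0.1 + 0.2 = 0.3000;  k·ωz = 0.3000·2 = 0.6000
ω₁ (FL) = (vx − vy − k·ωz)/r = -1.2500/0.08 = -15.6250
ω₂ (FR) = (vx + vy + k·ωz)/r = 0.4500/0.08 = 5.6250
ω₃ (RL) = (vx + vy − k·ωz)/r = -0.7500/0.08 = -9.3750
ω₄ (RR) = (vx − vy + k·ωz)/r = -0.0500/0.08 = -0.6250

(-15.6250, 5.6250, -9.3750, -0.6250)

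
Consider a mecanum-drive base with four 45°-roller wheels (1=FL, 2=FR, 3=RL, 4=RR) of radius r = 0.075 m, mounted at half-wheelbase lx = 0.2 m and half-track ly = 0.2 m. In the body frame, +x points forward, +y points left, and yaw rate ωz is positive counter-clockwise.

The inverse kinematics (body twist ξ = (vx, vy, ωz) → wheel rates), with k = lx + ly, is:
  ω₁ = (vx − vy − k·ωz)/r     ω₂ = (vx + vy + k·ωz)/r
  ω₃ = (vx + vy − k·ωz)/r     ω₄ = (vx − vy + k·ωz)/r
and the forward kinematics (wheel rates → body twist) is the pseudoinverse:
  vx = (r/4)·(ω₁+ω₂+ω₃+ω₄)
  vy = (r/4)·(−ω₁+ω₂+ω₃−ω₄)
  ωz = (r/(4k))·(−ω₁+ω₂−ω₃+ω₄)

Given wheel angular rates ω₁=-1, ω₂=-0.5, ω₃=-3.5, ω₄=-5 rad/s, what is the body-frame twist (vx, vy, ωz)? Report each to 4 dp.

(-0.1875, 0.0375, -0.0469)

k = lx + ly = 0.2 + 0.2 = 0.4000
ω₁+ω₂+ω₃+ω₄ = -10.0000  →  vx = (0.075/4)·-10.0000 = -0.1875
−ω₁+ω₂+ω₃−ω₄ = 2.0000  →  vy = (0.075/4)·2.0000 = 0.0375
−ω₁+ω₂−ω₃+ω₄ = -1.0000  →  ωz = (0.075/1.6000)·-1.0000 = -0.0469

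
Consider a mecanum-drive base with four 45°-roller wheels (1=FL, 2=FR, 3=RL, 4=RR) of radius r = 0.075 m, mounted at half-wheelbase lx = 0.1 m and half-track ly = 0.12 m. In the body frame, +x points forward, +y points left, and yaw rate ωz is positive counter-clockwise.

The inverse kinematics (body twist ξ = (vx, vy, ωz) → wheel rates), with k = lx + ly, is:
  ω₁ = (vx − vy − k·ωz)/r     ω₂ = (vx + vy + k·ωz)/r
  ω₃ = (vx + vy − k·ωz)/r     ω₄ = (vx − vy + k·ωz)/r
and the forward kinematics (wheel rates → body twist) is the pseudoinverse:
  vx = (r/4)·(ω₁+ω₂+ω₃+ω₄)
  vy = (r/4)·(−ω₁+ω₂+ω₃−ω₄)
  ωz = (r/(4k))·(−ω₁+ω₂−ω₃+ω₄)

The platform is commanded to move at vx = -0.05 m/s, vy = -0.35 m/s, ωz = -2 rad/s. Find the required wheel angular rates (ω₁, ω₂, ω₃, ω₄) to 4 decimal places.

(9.8667, -11.2000, 0.5333, -1.8667)

k = lx + ly = 0.1 + 0.12 = 0.2200;  k·ωz = 0.2200·-2 = -0.4400
ω₁ (FL) = (vx − vy − k·ωz)/r = 0.7400/0.075 = 9.8667
ω₂ (FR) = (vx + vy + k·ωz)/r = -0.8400/0.075 = -11.2000
ω₃ (RL) = (vx + vy − k·ωz)/r = 0.0400/0.075 = 0.5333
ω₄ (RR) = (vx − vy + k·ωz)/r = -0.1400/0.075 = -1.8667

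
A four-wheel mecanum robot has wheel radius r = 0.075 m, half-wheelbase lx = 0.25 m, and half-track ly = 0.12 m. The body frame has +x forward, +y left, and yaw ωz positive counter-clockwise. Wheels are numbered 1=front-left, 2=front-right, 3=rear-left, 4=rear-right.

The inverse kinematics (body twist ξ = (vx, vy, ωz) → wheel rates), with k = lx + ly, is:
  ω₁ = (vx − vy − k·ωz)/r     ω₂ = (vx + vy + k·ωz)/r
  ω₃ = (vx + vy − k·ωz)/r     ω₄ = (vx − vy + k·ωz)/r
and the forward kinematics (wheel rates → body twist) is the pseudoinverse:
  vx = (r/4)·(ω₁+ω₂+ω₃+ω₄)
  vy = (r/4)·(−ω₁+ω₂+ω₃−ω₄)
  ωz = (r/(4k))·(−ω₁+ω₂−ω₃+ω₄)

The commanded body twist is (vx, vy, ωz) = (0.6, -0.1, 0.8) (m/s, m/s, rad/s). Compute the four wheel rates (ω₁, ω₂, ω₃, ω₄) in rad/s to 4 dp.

(5.3867, 10.6133, 2.7200, 13.2800)

k = lx + ly = 0.25 + 0.12 = 0.3700;  k·ωz = 0.3700·0.8 = 0.2960
ω₁ (FL) = (vx − vy − k·ωz)/r = 0.4040/0.075 = 5.3867
ω₂ (FR) = (vx + vy + k·ωz)/r = 0.7960/0.075 = 10.6133
ω₃ (RL) = (vx + vy − k·ωz)/r = 0.2040/0.075 = 2.7200
ω₄ (RR) = (vx − vy + k·ωz)/r = 0.9960/0.075 = 13.2800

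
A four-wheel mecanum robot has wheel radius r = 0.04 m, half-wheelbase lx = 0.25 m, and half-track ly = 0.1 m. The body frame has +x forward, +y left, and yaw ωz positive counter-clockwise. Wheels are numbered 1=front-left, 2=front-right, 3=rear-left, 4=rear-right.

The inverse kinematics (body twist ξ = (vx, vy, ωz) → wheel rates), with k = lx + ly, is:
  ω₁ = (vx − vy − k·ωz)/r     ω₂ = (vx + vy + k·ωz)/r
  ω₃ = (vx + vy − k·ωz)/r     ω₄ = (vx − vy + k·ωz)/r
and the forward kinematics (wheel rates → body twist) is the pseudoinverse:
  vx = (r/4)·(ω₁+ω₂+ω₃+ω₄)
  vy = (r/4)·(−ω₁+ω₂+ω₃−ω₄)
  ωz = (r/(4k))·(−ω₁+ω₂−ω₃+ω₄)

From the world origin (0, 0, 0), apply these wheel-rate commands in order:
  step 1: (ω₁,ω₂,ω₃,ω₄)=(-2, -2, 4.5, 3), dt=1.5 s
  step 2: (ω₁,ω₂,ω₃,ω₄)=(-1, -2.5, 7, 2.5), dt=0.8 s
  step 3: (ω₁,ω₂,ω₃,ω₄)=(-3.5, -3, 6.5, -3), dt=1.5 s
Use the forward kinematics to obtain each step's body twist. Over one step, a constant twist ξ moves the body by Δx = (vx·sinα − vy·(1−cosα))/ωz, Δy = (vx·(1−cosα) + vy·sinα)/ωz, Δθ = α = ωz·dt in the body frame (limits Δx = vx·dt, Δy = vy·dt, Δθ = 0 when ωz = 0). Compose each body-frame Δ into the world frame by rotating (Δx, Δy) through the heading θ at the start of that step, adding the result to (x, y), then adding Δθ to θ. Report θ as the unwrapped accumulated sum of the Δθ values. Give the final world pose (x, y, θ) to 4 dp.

step 1: ξ=(vx,vy,ωz)=(0.0350, 0.0150, -0.0429), dt=1.5 → body Δ=(0.0532, 0.0208, -0.0643) → world pose (0.0532, 0.0208, -0.0643)
step 2: ξ=(vx,vy,ωz)=(0.0600, 0.0300, -0.1714), dt=0.8 → body Δ=(0.0495, 0.0206, -0.1371) → world pose (0.1039, 0.0382, -0.2014)
step 3: ξ=(vx,vy,ωz)=(-0.0300, 0.1000, -0.2571), dt=1.5 → body Δ=(-0.0153, 0.1549, -0.3857) → world pose (0.1199, 0.1930, -0.5871)

(0.1199, 0.1930, -0.5871)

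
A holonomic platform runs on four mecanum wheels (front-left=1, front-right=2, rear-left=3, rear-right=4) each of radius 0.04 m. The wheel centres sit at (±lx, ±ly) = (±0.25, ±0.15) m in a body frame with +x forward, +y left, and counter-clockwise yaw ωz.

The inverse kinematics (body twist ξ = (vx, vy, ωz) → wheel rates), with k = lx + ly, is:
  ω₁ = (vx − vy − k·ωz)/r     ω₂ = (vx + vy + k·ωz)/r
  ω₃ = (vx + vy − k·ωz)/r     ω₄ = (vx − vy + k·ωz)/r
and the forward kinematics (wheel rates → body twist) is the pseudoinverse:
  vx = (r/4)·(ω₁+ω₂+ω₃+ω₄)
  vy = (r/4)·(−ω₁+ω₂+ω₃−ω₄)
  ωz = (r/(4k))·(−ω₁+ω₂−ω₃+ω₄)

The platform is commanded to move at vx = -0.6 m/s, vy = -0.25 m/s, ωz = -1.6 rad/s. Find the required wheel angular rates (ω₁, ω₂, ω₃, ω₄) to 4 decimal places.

k = lx + ly = 0.25 + 0.15 = 0.4000;  k·ωz = 0.4000·-1.6 = -0.6400
ω₁ (FL) = (vx − vy − k·ωz)/r = 0.2900/0.04 = 7.2500
ω₂ (FR) = (vx + vy + k·ωz)/r = -1.4900/0.04 = -37.2500
ω₃ (RL) = (vx + vy − k·ωz)/r = -0.2100/0.04 = -5.2500
ω₄ (RR) = (vx − vy + k·ωz)/r = -0.9900/0.04 = -24.7500

(7.2500, -37.2500, -5.2500, -24.7500)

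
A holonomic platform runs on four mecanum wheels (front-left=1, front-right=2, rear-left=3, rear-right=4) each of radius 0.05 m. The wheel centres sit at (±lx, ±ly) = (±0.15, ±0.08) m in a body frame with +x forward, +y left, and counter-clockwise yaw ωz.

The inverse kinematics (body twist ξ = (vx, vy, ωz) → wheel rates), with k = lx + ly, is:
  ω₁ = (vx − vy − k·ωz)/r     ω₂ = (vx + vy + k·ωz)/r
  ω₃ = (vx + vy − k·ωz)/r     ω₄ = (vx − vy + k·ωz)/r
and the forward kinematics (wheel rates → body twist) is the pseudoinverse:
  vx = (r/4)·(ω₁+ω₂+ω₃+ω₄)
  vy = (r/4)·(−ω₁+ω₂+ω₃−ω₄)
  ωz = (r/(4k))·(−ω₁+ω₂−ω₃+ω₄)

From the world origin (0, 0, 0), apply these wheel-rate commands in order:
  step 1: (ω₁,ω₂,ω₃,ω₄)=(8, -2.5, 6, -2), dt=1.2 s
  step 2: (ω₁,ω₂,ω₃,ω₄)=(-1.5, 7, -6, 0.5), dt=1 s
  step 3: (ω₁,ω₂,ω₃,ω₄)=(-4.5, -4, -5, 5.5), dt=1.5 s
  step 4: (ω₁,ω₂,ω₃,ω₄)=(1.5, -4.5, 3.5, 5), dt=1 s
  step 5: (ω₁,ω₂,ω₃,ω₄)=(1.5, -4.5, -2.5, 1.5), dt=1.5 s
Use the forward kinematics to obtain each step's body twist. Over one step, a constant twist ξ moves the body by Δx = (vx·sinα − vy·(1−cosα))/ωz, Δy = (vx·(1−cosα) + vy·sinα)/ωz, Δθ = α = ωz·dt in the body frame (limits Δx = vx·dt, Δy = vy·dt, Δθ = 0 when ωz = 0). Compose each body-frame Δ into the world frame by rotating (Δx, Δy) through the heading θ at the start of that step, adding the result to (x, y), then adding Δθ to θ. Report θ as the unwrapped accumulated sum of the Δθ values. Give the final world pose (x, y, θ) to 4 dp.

(0.0316, -0.5361, 0.0978)

step 1: ξ=(vx,vy,ωz)=(0.1188, -0.0312, -1.0054), dt=1.2 → body Δ=(0.0904, -0.1051, -1.2065) → world pose (0.0904, -0.1051, -1.2065)
step 2: ξ=(vx,vy,ωz)=(0.0000, 0.0250, 0.8152), dt=1.0 → body Δ=(-0.0096, 0.0223, 0.8152) → world pose (0.1078, -0.0881, -0.3913)
step 3: ξ=(vx,vy,ωz)=(-0.1000, -0.1250, 0.5978), dt=1.5 → body Δ=(-0.0521, -0.2262, 0.8967) → world pose (-0.0267, -0.2774, 0.5054)
step 4: ξ=(vx,vy,ωz)=(0.0688, -0.0938, -0.2446), dt=1.0 → body Δ=(0.0567, -0.1012, -0.2446) → world pose (0.0719, -0.3385, 0.2609)
step 5: ξ=(vx,vy,ωz)=(-0.0500, -0.1250, -0.1087), dt=1.5 → body Δ=(-0.0899, -0.1806, -0.1630) → world pose (0.0316, -0.5361, 0.0978)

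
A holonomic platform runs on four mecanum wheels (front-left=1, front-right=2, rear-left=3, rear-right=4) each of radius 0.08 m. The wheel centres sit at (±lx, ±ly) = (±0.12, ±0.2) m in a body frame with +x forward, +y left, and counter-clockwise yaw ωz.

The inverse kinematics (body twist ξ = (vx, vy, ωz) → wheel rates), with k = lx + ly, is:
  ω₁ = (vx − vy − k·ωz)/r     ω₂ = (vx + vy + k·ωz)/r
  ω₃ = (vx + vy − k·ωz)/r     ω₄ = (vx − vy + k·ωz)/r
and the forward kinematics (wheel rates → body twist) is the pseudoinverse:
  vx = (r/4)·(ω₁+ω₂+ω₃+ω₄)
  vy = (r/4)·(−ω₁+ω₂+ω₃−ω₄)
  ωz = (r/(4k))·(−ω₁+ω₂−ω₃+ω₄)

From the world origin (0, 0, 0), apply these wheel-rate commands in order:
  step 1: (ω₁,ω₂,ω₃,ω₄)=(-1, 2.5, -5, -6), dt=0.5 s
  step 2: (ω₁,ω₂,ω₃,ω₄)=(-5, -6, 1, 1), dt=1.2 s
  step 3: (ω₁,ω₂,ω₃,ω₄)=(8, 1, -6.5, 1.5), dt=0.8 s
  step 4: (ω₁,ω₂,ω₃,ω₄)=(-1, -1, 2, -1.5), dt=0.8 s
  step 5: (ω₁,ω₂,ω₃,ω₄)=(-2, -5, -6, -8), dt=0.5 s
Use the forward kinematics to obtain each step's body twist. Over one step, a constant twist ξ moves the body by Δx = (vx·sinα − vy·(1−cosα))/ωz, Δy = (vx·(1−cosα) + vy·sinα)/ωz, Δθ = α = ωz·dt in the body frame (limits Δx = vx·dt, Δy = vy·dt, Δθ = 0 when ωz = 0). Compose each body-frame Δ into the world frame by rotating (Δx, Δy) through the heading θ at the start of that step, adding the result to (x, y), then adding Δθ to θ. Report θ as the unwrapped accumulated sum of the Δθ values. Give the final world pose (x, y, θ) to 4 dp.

step 1: ξ=(vx,vy,ωz)=(-0.1900, 0.0900, 0.1562), dt=0.5 → body Δ=(-0.0967, 0.0412, 0.0781) → world pose (-0.0967, 0.0412, 0.0781)
step 2: ξ=(vx,vy,ωz)=(-0.1800, -0.0200, -0.0625), dt=1.2 → body Δ=(-0.2167, -0.0159, -0.0750) → world pose (-0.3115, 0.0085, 0.0031)
step 3: ξ=(vx,vy,ωz)=(0.0800, -0.3000, 0.0625), dt=0.8 → body Δ=(0.0700, -0.2383, 0.0500) → world pose (-0.2407, -0.2296, 0.0531)
step 4: ξ=(vx,vy,ωz)=(-0.0300, 0.0700, -0.2188), dt=0.8 → body Δ=(-0.0190, 0.0578, -0.1750) → world pose (-0.2628, -0.1729, -0.1219)
step 5: ξ=(vx,vy,ωz)=(-0.4200, -0.0200, -0.3125), dt=0.5 → body Δ=(-0.2099, 0.0064, -0.1562) → world pose (-0.4704, -0.1410, -0.2781)

(-0.4704, -0.1410, -0.2781)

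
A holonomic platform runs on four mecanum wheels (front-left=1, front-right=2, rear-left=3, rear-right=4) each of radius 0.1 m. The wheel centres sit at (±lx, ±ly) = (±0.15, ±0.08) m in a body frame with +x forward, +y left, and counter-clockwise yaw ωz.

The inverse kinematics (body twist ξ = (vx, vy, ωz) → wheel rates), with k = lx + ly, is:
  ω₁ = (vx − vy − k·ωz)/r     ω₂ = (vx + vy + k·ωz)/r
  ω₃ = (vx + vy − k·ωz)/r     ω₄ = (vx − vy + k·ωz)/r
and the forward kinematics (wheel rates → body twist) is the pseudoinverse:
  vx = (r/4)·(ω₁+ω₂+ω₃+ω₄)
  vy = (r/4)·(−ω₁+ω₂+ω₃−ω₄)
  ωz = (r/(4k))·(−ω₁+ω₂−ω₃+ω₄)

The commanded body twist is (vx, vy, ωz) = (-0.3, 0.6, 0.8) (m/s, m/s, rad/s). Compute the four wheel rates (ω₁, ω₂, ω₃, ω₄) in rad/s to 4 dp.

k = lx + ly = 0.15 + 0.08 = 0.2300;  k·ωz = 0.2300·0.8 = 0.1840
ω₁ (FL) = (vx − vy − k·ωz)/r = -1.0840/0.1 = -10.8400
ω₂ (FR) = (vx + vy + k·ωz)/r = 0.4840/0.1 = 4.8400
ω₃ (RL) = (vx + vy − k·ωz)/r = 0.1160/0.1 = 1.1600
ω₄ (RR) = (vx − vy + k·ωz)/r = -0.7160/0.1 = -7.1600

(-10.8400, 4.8400, 1.1600, -7.1600)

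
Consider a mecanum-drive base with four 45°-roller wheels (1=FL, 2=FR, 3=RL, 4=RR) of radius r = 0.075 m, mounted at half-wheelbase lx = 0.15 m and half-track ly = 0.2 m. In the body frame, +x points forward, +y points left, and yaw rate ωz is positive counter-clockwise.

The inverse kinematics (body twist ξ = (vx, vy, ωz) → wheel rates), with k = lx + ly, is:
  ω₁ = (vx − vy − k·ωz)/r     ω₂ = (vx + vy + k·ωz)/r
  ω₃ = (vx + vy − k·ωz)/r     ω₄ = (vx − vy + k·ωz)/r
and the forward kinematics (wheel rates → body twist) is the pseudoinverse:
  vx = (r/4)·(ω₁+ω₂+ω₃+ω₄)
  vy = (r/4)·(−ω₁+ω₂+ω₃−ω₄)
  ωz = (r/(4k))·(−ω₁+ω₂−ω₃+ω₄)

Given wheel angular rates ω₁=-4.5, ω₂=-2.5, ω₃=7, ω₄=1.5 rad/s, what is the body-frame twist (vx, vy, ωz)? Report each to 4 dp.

k = lx + ly = 0.15 + 0.2 = 0.3500
ω₁+ω₂+ω₃+ω₄ = 1.5000  →  vx = (0.075/4)·1.5000 = 0.0281
−ω₁+ω₂+ω₃−ω₄ = 7.5000  →  vy = (0.075/4)·7.5000 = 0.1406
−ω₁+ω₂−ω₃+ω₄ = -3.5000  →  ωz = (0.075/1.4000)·-3.5000 = -0.1875

(0.0281, 0.1406, -0.1875)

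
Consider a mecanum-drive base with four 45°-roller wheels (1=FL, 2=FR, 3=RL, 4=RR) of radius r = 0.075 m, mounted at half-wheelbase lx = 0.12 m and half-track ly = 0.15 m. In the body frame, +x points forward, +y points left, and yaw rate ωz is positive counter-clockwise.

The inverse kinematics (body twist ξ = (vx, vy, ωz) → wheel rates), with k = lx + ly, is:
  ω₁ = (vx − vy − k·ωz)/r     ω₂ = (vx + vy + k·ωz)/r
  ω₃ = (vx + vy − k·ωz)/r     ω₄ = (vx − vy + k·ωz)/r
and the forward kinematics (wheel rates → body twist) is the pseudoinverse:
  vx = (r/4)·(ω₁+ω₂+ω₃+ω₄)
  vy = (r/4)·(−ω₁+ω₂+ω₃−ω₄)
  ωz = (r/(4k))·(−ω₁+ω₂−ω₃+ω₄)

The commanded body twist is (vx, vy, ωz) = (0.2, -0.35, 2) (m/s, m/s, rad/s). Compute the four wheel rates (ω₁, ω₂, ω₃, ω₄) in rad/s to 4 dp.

(0.1333, 5.2000, -9.2000, 14.5333)

k = lx + ly = 0.12 + 0.15 = 0.2700;  k·ωz = 0.2700·2 = 0.5400
ω₁ (FL) = (vx − vy − k·ωz)/r = 0.0100/0.075 = 0.1333
ω₂ (FR) = (vx + vy + k·ωz)/r = 0.3900/0.075 = 5.2000
ω₃ (RL) = (vx + vy − k·ωz)/r = -0.6900/0.075 = -9.2000
ω₄ (RR) = (vx − vy + k·ωz)/r = 1.0900/0.075 = 14.5333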